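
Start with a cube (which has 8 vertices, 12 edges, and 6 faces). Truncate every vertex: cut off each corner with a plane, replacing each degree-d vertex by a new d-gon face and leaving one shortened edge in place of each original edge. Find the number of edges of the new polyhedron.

Truncation replaces each original edge-end by a new vertex, so V′ = 2E = 24.
Each original edge survives, and each old vertex of degree d contributes d new edges; summing degrees gives Σd = 2E, so E′ = E + 2E = 3E = 36.
Each original face survives and each original vertex becomes one new face: F′ = F + V = 14.

36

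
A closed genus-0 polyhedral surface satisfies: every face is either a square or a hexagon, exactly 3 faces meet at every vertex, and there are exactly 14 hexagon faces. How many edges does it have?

Let x be the number of squares; then F = 14 + x.
Edge–face incidences: 2E = 6·14 + 4·x = 84 + 4x.
Every vertex has degree 3, so 3V = 2E.
Euler: V − E + F = 2 ⇒ (2E)/3 − E + (14 + x) = 2.
Multiply by 6: 2·(2E) − 3·(2E) + 6·(14 + x) = 12, i.e. 84 + 6x − (84 + 4x) = 12.
Collecting terms: 2x = 12, so x = 6.
Then 2E = 84 + 4·6 = 108, so E = 54, V = 2E/3 = 36, F = 14 + 6 = 20.

54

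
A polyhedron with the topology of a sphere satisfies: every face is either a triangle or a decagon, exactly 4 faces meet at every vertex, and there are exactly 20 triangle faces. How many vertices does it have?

Let x be the number of decagons; then F = 20 + x.
Edge–face incidences: 2E = 3·20 + 10·x = 60 + 10x.
Every vertex has degree 4, so 4V = 2E.
Euler: V − E + F = 2 ⇒ (2E)/4 − E + (20 + x) = 2.
Multiply by 8: 2·(2E) − 4·(2E) + 8·(20 + x) = 16, i.e. 160 + 8x − 2·(60 + 10x) = 16.
Collecting terms: −12x + 40 = 16, so −12x = −24, so x = 2.
Then 2E = 60 + 10·2 = 80, so E = 40, V = 2E/4 = 20, F = 20 + 2 = 22.

20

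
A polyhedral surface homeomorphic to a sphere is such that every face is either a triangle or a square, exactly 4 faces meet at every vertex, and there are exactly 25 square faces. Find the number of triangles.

8

Let x be the number of triangles; then F = 25 + x.
Edge–face incidences: 2E = 4·25 + 3·x = 100 + 3x.
Every vertex has degree 4, so 4V = 2E.
Euler: V − E + F = 2 ⇒ (2E)/4 − E + (25 + x) = 2.
Multiply by 8: 2·(2E) − 4·(2E) + 8·(25 + x) = 16, i.e. 200 + 8x − 2·(100 + 3x) = 16.
Collecting terms: 2x = 16, so x = 8.
Then 2E = 100 + 3·8 = 124, so E = 62, V = 2E/4 = 31, F = 25 + 8 = 33.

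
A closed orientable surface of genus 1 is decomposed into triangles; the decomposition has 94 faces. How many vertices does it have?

47

χ = 2 − 2·1 = 0, and every face is a triangle so 3F = 2E.
E = 3·94/2 = 141. Then V = 0 + E − F = 0 + 141 − 94 = 47.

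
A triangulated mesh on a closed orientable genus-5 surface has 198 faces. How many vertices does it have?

χ = 2 − 2·5 = -8, and every face is a triangle so 3F = 2E.
E = 3·198/2 = 297. Then V = -8 + E − F = -8 + 297 − 198 = 91.

91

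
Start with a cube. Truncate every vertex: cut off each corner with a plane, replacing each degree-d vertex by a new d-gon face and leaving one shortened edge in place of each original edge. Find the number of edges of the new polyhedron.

36

The base solid has V = 8, E = 12, F = 6.
Truncation replaces each original edge-end by a new vertex, so V′ = 2E = 24.
Each original edge survives, and each old vertex of degree d contributes d new edges; summing degrees gives Σd = 2E, so E′ = E + 2E = 3E = 36.
Each original face survives and each original vertex becomes one new face: F′ = F + V = 14.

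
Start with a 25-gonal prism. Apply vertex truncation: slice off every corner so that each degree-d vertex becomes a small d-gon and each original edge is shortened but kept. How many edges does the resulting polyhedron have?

The base solid has V = 50, E = 75, F = 27.
Truncation replaces each original edge-end by a new vertex, so V′ = 2E = 150.
Each original edge survives, and each old vertex of degree d contributes d new edges; summing degrees gives Σd = 2E, so E′ = E + 2E = 3E = 225.
Each original face survives and each original vertex becomes one new face: F′ = F + V = 77.

225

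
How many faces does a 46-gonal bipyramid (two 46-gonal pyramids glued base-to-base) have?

92

A bipyramid over an n-gon has 2n triangular faces and n + 2 vertices: V = 46 + 2 = 48, E = 3·46 = 138, F = 2·46 = 92.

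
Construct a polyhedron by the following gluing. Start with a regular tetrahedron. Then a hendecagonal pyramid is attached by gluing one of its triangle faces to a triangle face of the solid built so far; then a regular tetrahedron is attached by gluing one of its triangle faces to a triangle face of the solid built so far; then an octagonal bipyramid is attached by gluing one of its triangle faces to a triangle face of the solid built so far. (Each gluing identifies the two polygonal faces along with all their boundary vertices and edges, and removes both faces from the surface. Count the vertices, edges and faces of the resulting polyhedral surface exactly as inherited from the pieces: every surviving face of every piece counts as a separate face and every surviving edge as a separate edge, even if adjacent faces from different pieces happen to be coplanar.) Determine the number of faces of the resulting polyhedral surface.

30

A regular tetrahedron: V=4, E=6, F=4.
Attach a hendecagonal pyramid (V=12, E=22, F=12) along a 3-gon: merge 3 vertices and 3 edges, delete both glued faces → V=13, E=25, F=14.
Attach a regular tetrahedron (V=4, E=6, F=4) along a 3-gon: merge 3 vertices and 3 edges, delete both glued faces → V=14, E=28, F=16.
Attach an octagonal bipyramid (V=10, E=24, F=16) along a 3-gon: merge 3 vertices and 3 edges, delete both glued faces → V=21, E=49, F=30.
Check: V − E + F = 21 − 49 + 30 = 2.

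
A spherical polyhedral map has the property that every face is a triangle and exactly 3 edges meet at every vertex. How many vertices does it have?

4

Each face has 3 edges and each edge borders two faces, so 2E = 3F.
Each vertex has degree 3, so 3V = 2E and hence V = 3F/3.
Euler: V − E + F = 2 ⇒ (3F/3) − (3F/2) + F = 2.
Multiply by 6: (6 − 9 + 6)F = 12, i.e. 3F = 12.
So F = 4, E = 3·4/2 = 6, V = 3·4/3 = 4.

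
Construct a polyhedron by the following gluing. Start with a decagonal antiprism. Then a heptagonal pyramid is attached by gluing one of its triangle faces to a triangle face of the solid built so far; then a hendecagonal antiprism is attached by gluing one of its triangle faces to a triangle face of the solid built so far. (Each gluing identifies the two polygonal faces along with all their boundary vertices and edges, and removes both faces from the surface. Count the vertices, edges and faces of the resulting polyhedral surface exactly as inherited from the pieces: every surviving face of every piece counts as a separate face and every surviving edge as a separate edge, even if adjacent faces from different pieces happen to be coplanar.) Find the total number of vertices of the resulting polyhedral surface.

A decagonal antiprism: V=20, E=40, F=22.
Attach a heptagonal pyramid (V=8, E=14, F=8) along a 3-gon: merge 3 vertices and 3 edges, delete both glued faces → V=25, E=51, F=28.
Attach a hendecagonal antiprism (V=22, E=44, F=24) along a 3-gon: merge 3 vertices and 3 edges, delete both glued faces → V=44, E=92, F=50.
Check: V − E + F = 44 − 92 + 50 = 2.

44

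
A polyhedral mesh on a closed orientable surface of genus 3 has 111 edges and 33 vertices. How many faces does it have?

For a closed orientable surface of genus 3, χ = 2 − 2·3 = -4.
F = -4 − V + E = -4 − 33 + 111 = 74.

74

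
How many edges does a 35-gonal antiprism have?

An antiprism on an n-gon has two n-gon caps and 2n triangles: V = 2·35 = 70, E = 4·35 = 140, F = 2·35 + 2 = 72.

140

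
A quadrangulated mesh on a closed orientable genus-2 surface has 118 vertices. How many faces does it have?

χ = 2 − 2·2 = -2, and every face is a square so 4F = 2E.
V − E + F = -2 with E = 4F/2 gives 118 − (4/2 − 1)·F = -2, so F = 120 and E = 240.

120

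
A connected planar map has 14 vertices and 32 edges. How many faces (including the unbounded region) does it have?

Euler's formula for a connected plane graph: V − E + F = 2, so F = 2 − 14 + 32 = 20.

20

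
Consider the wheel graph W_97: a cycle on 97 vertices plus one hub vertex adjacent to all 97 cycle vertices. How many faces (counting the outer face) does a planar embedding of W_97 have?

W_97 has V = 97 + 1 = 98 vertices and E = 2·97 = 194 edges.
By Euler's formula F = 2 − V + E = 2 − 98 + 194 = 98.

98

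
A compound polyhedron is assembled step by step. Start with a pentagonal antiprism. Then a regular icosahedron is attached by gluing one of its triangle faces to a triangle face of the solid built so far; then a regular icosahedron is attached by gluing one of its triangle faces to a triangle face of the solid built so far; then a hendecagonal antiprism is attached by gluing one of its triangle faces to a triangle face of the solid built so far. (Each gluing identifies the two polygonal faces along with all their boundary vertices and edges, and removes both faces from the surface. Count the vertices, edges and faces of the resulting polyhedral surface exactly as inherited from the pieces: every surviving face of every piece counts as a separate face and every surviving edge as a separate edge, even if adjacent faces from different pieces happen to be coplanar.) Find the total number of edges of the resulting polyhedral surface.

115

A pentagonal antiprism: V=10, E=20, F=12.
Attach a regular icosahedron (V=12, E=30, F=20) along a 3-gon: merge 3 vertices and 3 edges, delete both glued faces → V=19, E=47, F=30.
Attach a regular icosahedron (V=12, E=30, F=20) along a 3-gon: merge 3 vertices and 3 edges, delete both glued faces → V=28, E=74, F=48.
Attach a hendecagonal antiprism (V=22, E=44, F=24) along a 3-gon: merge 3 vertices and 3 edges, delete both glued faces → V=47, E=115, F=70.
Check: V − E + F = 47 − 115 + 70 = 2.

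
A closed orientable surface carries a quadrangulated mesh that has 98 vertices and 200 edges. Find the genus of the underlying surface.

Every face is a square and each edge borders two faces, so 4F = 2·200, giving F = 100.
χ = V − E + F = 98 − 200 + 100 = -2.
For a closed orientable surface χ = 2 − 2g, so g = (2 − (-2))/2 = 2.

2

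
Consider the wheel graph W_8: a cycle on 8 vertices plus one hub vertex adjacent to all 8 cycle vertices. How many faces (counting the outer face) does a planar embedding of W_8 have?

9

W_8 has V = 8 + 1 = 9 vertices and E = 2·8 = 16 edges.
By Euler's formula F = 2 − V + E = 2 − 9 + 16 = 9.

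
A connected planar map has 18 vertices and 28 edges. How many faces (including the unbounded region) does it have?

12

Euler's formula for a connected plane graph: V − E + F = 2, so F = 2 − 18 + 28 = 12.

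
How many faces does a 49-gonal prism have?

A prism on an n-gon has two n-gon bases and n rectangular sides: V = 2·49 = 98, E = 3·49 = 147, F = 49 + 2 = 51.
Check: V − E + F = 98 − 147 + 51 = 2.

51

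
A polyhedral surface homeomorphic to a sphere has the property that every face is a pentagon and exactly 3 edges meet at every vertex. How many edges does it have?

Each face has 5 edges and each edge borders two faces, so 2E = 5F.
Each vertex has degree 3, so 3V = 2E and hence V = 5F/3.
Euler: V − E + F = 2 ⇒ (5F/3) − (5F/2) + F = 2.
Multiply by 6: (10 − 15 + 6)F = 12, i.e. 1F = 12.
So F = 12, E = 5·12/2 = 30, V = 5·12/3 = 20.

30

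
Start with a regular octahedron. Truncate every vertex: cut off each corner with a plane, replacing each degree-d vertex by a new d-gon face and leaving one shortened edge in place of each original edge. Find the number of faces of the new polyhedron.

14

The base solid has V = 6, E = 12, F = 8.
Truncation replaces each original edge-end by a new vertex, so V′ = 2E = 24.
Each original edge survives, and each old vertex of degree d contributes d new edges; summing degrees gives Σd = 2E, so E′ = E + 2E = 3E = 36.
Each original face survives and each original vertex becomes one new face: F′ = F + V = 14.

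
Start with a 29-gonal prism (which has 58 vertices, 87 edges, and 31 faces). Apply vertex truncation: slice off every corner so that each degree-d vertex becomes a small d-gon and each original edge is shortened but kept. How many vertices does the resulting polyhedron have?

174

Truncation replaces each original edge-end by a new vertex, so V′ = 2E = 174.
Each original edge survives, and each old vertex of degree d contributes d new edges; summing degrees gives Σd = 2E, so E′ = E + 2E = 3E = 261.
Each original face survives and each original vertex becomes one new face: F′ = F + V = 89.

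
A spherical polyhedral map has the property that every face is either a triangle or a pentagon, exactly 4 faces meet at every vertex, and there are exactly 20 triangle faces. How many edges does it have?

Let x be the number of pentagons; then F = 20 + x.
Edge–face incidences: 2E = 3·20 + 5·x = 60 + 5x.
Every vertex has degree 4, so 4V = 2E.
Euler: V − E + F = 2 ⇒ (2E)/4 − E + (20 + x) = 2.
Multiply by 8: 2·(2E) − 4·(2E) + 8·(20 + x) = 16, i.e. 160 + 8x − 2·(60 + 5x) = 16.
Collecting terms: −2x + 40 = 16, so −2x = −24, so x = 12.
Then 2E = 60 + 5·12 = 120, so E = 60, V = 2E/4 = 30, F = 20 + 12 = 32.

60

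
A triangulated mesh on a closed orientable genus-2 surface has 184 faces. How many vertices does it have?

90

χ = 2 − 2·2 = -2, and every face is a triangle so 3F = 2E.
E = 3·184/2 = 276. Then V = -2 + E − F = -2 + 276 − 184 = 90.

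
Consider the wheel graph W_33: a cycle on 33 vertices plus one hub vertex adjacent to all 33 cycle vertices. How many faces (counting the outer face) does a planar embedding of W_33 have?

34

W_33 has V = 33 + 1 = 34 vertices and E = 2·33 = 66 edges.
By Euler's formula F = 2 − V + E = 2 − 34 + 66 = 34.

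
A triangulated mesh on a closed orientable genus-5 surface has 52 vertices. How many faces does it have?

χ = 2 − 2·5 = -8, and every face is a triangle so 3F = 2E.
V − E + F = -8 with E = 3F/2 gives 52 − (3/2 − 1)·F = -8, so F = 120 and E = 180.

120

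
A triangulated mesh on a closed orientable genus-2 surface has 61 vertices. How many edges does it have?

189

χ = 2 − 2·2 = -2, and every face is a triangle so 3F = 2E.
V − E + F = -2 with E = 3F/2 gives 61 − (3/2 − 1)·F = -2, so F = 126 and E = 189.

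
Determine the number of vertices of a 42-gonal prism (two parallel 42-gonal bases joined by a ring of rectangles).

84

A prism on an n-gon has two n-gon bases and n rectangular sides: V = 2·42 = 84, E = 3·42 = 126, F = 42 + 2 = 44.
Check: V − E + F = 84 − 126 + 44 = 2.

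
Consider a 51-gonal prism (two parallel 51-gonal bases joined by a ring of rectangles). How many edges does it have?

153

A prism on an n-gon has two n-gon bases and n rectangular sides: V = 2·51 = 102, E = 3·51 = 153, F = 51 + 2 = 53.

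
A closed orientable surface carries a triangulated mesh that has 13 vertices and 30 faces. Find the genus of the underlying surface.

2

Every face is a triangle, so 2E = 3·30 = 90, giving E = 45.
χ = V − E + F = 13 − 45 + 30 = -2.
For a closed orientable surface χ = 2 − 2g, so g = (2 − (-2))/2 = 2.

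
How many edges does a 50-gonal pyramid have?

100

A pyramid on an n-gon base has one n-gon and n triangles: V = 50 + 1 = 51, E = 2·50 = 100, F = 50 + 1 = 51.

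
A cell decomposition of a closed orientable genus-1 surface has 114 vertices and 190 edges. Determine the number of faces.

For a closed orientable surface of genus 1, χ = 2 − 2·1 = 0.
F = 0 − V + E = 0 − 114 + 190 = 76.

76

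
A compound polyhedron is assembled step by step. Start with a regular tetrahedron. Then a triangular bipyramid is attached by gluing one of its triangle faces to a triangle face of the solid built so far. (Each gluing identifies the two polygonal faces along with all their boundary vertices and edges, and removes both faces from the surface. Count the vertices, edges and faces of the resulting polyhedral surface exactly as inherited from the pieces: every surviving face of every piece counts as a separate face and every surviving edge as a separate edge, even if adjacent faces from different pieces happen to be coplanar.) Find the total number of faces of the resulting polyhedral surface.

8

A regular tetrahedron: V=4, E=6, F=4.
Attach a triangular bipyramid (V=5, E=9, F=6) along a 3-gon: merge 3 vertices and 3 edges, delete both glued faces → V=6, E=12, F=8.
Check: V − E + F = 6 − 12 + 8 = 2.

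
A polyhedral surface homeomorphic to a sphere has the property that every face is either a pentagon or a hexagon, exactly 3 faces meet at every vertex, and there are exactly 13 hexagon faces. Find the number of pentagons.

12

Let x be the number of pentagons; then F = 13 + x.
Edge–face incidences: 2E = 6·13 + 5·x = 78 + 5x.
Every vertex has degree 3, so 3V = 2E.
Euler: V − E + F = 2 ⇒ (2E)/3 − E + (13 + x) = 2.
Multiply by 6: 2·(2E) − 3·(2E) + 6·(13 + x) = 12, i.e. 78 + 6x − (78 + 5x) = 12.
Collecting terms: x = 12.
Then 2E = 78 + 5·12 = 138, so E = 69, V = 2E/3 = 46, F = 13 + 12 = 25.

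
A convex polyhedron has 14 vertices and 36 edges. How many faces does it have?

24

Here V − E + F = 2.
F = 2 − V + E = 2 − 14 + 36 = 24.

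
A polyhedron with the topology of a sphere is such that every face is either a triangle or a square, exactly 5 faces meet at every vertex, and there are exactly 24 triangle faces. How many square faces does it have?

Let x be the number of squares; then F = 24 + x.
Edge–face incidences: 2E = 3·24 + 4·x = 72 + 4x.
Every vertex has degree 5, so 5V = 2E.
Euler: V − E + F = 2 ⇒ (2E)/5 − E + (24 + x) = 2.
Multiply by 10: 2·(2E) − 5·(2E) + 10·(24 + x) = 20, i.e. 240 + 10x − 3·(72 + 4x) = 20.
Collecting terms: −2x + 24 = 20, so −2x = −4, so x = 2.
Then 2E = 72 + 4·2 = 80, so E = 40, V = 2E/5 = 16, F = 24 + 2 = 26.

2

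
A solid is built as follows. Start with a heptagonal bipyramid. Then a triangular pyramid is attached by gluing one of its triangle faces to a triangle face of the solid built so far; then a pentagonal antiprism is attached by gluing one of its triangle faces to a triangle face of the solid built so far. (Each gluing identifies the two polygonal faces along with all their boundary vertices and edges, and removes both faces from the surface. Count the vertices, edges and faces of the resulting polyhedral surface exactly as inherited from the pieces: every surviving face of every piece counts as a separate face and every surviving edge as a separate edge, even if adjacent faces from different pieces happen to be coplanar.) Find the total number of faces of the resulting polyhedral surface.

A heptagonal bipyramid: V=9, E=21, F=14.
Attach a triangular pyramid (V=4, E=6, F=4) along a 3-gon: merge 3 vertices and 3 edges, delete both glued faces → V=10, E=24, F=16.
Attach a pentagonal antiprism (V=10, E=20, F=12) along a 3-gon: merge 3 vertices and 3 edges, delete both glued faces → V=17, E=41, F=26.
Check: V − E + F = 17 − 41 + 26 = 2.

26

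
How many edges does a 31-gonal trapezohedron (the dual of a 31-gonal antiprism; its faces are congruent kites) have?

The n-trapezohedron (dual of the n-antiprism) has V = 2·31 + 2 = 64, E = 4·31 = 124, F = 2·31 = 62.

124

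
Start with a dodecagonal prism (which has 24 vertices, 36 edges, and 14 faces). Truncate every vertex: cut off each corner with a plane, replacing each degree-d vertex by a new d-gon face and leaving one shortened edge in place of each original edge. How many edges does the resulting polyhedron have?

Truncation replaces each original edge-end by a new vertex, so V′ = 2E = 72.
Each original edge survives, and each old vertex of degree d contributes d new edges; summing degrees gives Σd = 2E, so E′ = E + 2E = 3E = 108.
Each original face survives and each original vertex becomes one new face: F′ = F + V = 38.

108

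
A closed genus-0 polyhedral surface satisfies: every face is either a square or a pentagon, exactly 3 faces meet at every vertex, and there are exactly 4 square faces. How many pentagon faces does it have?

4

Let x be the number of pentagons; then F = 4 + x.
Edge–face incidences: 2E = 4·4 + 5·x = 16 + 5x.
Every vertex has degree 3, so 3V = 2E.
Euler: V − E + F = 2 ⇒ (2E)/3 − E + (4 + x) = 2.
Multiply by 6: 2·(2E) − 3·(2E) + 6·(4 + x) = 12, i.e. 24 + 6x − (16 + 5x) = 12.
Collecting terms: x + 8 = 12, so x = 4.
Then 2E = 16 + 5·4 = 36, so E = 18, V = 2E/3 = 12, F = 4 + 4 = 8.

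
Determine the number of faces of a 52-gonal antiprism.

106

An antiprism on an n-gon has two n-gon caps and 2n triangles: V = 2·52 = 104, E = 4·52 = 208, F = 2·52 + 2 = 106.
Check: V − E + F = 104 − 208 + 106 = 2.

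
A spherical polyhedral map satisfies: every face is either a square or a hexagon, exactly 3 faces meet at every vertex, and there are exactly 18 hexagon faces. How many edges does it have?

66

Let x be the number of squares; then F = 18 + x.
Edge–face incidences: 2E = 6·18 + 4·x = 108 + 4x.
Every vertex has degree 3, so 3V = 2E.
Euler: V − E + F = 2 ⇒ (2E)/3 − E + (18 + x) = 2.
Multiply by 6: 2·(2E) − 3·(2E) + 6·(18 + x) = 12, i.e. 108 + 6x − (108 + 4x) = 12.
Collecting terms: 2x = 12, so x = 6.
Then 2E = 108 + 4·6 = 132, so E = 66, V = 2E/3 = 44, F = 18 + 6 = 24.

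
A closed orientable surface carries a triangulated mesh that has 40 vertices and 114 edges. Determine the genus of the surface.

0

Every face is a triangle and each edge borders two faces, so 3F = 2·114, giving F = 76.
χ = V − E + F = 40 − 114 + 76 = 2.
For a closed orientable surface χ = 2 − 2g, so g = (2 − (2))/2 = 0.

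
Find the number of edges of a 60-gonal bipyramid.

180

A bipyramid over an n-gon has 2n triangular faces and n + 2 vertices: V = 60 + 2 = 62, E = 3·60 = 180, F = 2·60 = 120.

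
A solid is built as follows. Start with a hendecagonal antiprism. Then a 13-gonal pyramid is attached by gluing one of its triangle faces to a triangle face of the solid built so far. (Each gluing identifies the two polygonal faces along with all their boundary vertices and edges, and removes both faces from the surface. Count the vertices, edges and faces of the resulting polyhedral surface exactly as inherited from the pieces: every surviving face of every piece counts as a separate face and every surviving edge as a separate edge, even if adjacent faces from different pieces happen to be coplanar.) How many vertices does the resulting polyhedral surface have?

A hendecagonal antiprism: V=22, E=44, F=24.
Attach a 13-gonal pyramid (V=14, E=26, F=14) along a 3-gon: merge 3 vertices and 3 edges, delete both glued faces → V=33, E=67, F=36.
Check: V − E + F = 33 − 67 + 36 = 2.

33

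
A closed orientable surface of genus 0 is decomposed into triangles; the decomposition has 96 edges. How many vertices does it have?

χ = 2 − 2·0 = 2, and every face is a triangle so 3F = 2E.
F = 2E/3 = 64. Then V = 2 + E − F = 2 + 96 − 64 = 34.

34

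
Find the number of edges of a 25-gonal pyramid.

50

A pyramid on an n-gon base has one n-gon and n triangles: V = 25 + 1 = 26, E = 2·25 = 50, F = 25 + 1 = 26.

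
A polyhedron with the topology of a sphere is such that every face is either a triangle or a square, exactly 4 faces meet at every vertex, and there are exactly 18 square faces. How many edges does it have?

48

Let x be the number of triangles; then F = 18 + x.
Edge–face incidences: 2E = 4·18 + 3·x = 72 + 3x.
Every vertex has degree 4, so 4V = 2E.
Euler: V − E + F = 2 ⇒ (2E)/4 − E + (18 + x) = 2.
Multiply by 8: 2·(2E) − 4·(2E) + 8·(18 + x) = 16, i.e. 144 + 8x − 2·(72 + 3x) = 16.
Collecting terms: 2x = 16, so x = 8.
Then 2E = 72 + 3·8 = 96, so E = 48, V = 2E/4 = 24, F = 18 + 8 = 26.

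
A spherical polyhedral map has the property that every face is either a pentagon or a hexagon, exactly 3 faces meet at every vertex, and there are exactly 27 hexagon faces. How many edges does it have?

Let x be the number of pentagons; then F = 27 + x.
Edge–face incidences: 2E = 6·27 + 5·x = 162 + 5x.
Every vertex has degree 3, so 3V = 2E.
Euler: V − E + F = 2 ⇒ (2E)/3 − E + (27 + x) = 2.
Multiply by 6: 2·(2E) − 3·(2E) + 6·(27 + x) = 12, i.e. 162 + 6x − (162 + 5x) = 12.
Collecting terms: x = 12.
Then 2E = 162 + 5·12 = 222, so E = 111, V = 2E/3 = 74, F = 27 + 12 = 39.

111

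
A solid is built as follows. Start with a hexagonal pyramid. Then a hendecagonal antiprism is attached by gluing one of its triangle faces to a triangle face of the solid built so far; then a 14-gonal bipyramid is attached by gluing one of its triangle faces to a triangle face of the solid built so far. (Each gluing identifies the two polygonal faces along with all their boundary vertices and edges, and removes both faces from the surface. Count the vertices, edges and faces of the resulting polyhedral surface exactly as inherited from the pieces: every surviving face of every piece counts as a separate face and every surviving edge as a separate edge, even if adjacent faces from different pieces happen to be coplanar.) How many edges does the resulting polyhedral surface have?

92

A hexagonal pyramid: V=7, E=12, F=7.
Attach a hendecagonal antiprism (V=22, E=44, F=24) along a 3-gon: merge 3 vertices and 3 edges, delete both glued faces → V=26, E=53, F=29.
Attach a 14-gonal bipyramid (V=16, E=42, F=28) along a 3-gon: merge 3 vertices and 3 edges, delete both glued faces → V=39, E=92, F=55.
Check: V − E + F = 39 − 92 + 55 = 2.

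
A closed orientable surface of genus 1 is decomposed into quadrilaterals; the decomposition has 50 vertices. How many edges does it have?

χ = 2 − 2·1 = 0, and every face is a square so 4F = 2E.
V − E + F = 0 with E = 4F/2 gives 50 − (4/2 − 1)·F = 0, so F = 50 and E = 100.

100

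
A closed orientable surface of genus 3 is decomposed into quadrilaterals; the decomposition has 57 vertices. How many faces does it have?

χ = 2 − 2·3 = -4, and every face is a square so 4F = 2E.
V − E + F = -4 with E = 4F/2 gives 57 − (4/2 − 1)·F = -4, so F = 61 and E = 122.

61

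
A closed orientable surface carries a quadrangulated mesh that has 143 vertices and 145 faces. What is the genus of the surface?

2

Every face is a square, so 2E = 4·145 = 580, giving E = 290.
χ = V − E + F = 143 − 290 + 145 = -2.
For a closed orientable surface χ = 2 − 2g, so g = (2 − (-2))/2 = 2.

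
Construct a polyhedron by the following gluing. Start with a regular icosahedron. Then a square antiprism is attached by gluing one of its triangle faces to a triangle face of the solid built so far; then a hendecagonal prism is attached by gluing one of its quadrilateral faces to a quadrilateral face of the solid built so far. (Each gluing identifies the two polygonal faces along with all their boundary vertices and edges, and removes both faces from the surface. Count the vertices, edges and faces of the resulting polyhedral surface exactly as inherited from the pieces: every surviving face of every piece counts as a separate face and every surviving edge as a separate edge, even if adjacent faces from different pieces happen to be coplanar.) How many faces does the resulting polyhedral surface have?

39

A regular icosahedron: V=12, E=30, F=20.
Attach a square antiprism (V=8, E=16, F=10) along a 3-gon: merge 3 vertices and 3 edges, delete both glued faces → V=17, E=43, F=28.
Attach a hendecagonal prism (V=22, E=33, F=13) along a 4-gon: merge 4 vertices and 4 edges, delete both glued faces → V=35, E=72, F=39.
Check: V − E + F = 35 − 72 + 39 = 2.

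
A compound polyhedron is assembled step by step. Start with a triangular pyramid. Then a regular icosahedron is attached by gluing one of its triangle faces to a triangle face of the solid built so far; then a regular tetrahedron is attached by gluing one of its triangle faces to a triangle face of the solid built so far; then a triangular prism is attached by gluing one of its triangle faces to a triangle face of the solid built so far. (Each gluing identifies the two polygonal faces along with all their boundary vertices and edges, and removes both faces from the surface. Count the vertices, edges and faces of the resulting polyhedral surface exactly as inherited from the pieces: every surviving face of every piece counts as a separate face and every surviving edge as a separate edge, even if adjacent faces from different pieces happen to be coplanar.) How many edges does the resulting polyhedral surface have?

A triangular pyramid: V=4, E=6, F=4.
Attach a regular icosahedron (V=12, E=30, F=20) along a 3-gon: merge 3 vertices and 3 edges, delete both glued faces → V=13, E=33, F=22.
Attach a regular tetrahedron (V=4, E=6, F=4) along a 3-gon: merge 3 vertices and 3 edges, delete both glued faces → V=14, E=36, F=24.
Attach a triangular prism (V=6, E=9, F=5) along a 3-gon: merge 3 vertices and 3 edges, delete both glued faces → V=17, E=42, F=27.
Check: V − E + F = 17 − 42 + 27 = 2.

42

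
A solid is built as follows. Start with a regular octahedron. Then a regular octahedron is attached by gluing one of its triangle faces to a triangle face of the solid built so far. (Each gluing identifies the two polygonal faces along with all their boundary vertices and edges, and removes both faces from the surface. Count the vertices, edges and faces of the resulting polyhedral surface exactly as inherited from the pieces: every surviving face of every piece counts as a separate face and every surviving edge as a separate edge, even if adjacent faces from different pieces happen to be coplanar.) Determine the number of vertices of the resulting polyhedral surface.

9

A regular octahedron: V=6, E=12, F=8.
Attach a regular octahedron (V=6, E=12, F=8) along a 3-gon: merge 3 vertices and 3 edges, delete both glued faces → V=9, E=21, F=14.
Check: V − E + F = 9 − 21 + 14 = 2.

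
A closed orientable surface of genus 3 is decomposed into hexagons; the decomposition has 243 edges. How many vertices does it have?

158

χ = 2 − 2·3 = -4, and every face is a hexagon so 6F = 2E.
F = 2E/6 = 81. Then V = -4 + E − F = -4 + 243 − 81 = 158.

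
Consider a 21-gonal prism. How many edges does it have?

A prism on an n-gon has two n-gon bases and n rectangular sides: V = 2·21 = 42, E = 3·21 = 63, F = 21 + 2 = 23.

63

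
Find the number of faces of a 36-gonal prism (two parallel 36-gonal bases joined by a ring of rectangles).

38

A prism on an n-gon has two n-gon bases and n rectangular sides: V = 2·36 = 72, E = 3·36 = 108, F = 36 + 2 = 38.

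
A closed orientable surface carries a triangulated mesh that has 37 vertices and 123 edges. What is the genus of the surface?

3

Every face is a triangle and each edge borders two faces, so 3F = 2·123, giving F = 82.
χ = V − E + F = 37 − 123 + 82 = -4.
For a closed orientable surface χ = 2 − 2g, so g = (2 − (-4))/2 = 3.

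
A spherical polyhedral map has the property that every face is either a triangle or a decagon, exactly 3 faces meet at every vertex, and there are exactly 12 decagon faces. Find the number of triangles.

Let x be the number of triangles; then F = 12 + x.
Edge–face incidences: 2E = 10·12 + 3·x = 120 + 3x.
Every vertex has degree 3, so 3V = 2E.
Euler: V − E + F = 2 ⇒ (2E)/3 − E + (12 + x) = 2.
Multiply by 6: 2·(2E) − 3·(2E) + 6·(12 + x) = 12, i.e. 72 + 6x − (120 + 3x) = 12.
Collecting terms: 3x − 48 = 12, so 3x = 60, so x = 20.
Then 2E = 120 + 3·20 = 180, so E = 90, V = 2E/3 = 60, F = 12 + 20 = 32.

20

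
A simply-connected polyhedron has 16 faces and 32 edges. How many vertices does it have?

18

Here V − E + F = 2.
V = 2 + E − F = 2 + 32 − 16 = 18.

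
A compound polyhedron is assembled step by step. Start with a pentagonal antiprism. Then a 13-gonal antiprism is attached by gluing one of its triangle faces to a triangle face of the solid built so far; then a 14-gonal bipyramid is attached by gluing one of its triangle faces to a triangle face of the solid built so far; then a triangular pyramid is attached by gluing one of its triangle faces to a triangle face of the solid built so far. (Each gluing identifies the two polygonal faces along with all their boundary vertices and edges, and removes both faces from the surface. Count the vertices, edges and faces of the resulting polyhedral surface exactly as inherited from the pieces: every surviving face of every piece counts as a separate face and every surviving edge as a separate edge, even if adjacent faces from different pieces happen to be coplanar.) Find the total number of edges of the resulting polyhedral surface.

111

A pentagonal antiprism: V=10, E=20, F=12.
Attach a 13-gonal antiprism (V=26, E=52, F=28) along a 3-gon: merge 3 vertices and 3 edges, delete both glued faces → V=33, E=69, F=38.
Attach a 14-gonal bipyramid (V=16, E=42, F=28) along a 3-gon: merge 3 vertices and 3 edges, delete both glued faces → V=46, E=108, F=64.
Attach a triangular pyramid (V=4, E=6, F=4) along a 3-gon: merge 3 vertices and 3 edges, delete both glued faces → V=47, E=111, F=66.
Check: V − E + F = 47 − 111 + 66 = 2.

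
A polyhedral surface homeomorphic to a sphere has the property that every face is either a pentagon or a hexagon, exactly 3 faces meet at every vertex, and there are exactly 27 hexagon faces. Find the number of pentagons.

12

Let x be the number of pentagons; then F = 27 + x.
Edge–face incidences: 2E = 6·27 + 5·x = 162 + 5x.
Every vertex has degree 3, so 3V = 2E.
Euler: V − E + F = 2 ⇒ (2E)/3 − E + (27 + x) = 2.
Multiply by 6: 2·(2E) − 3·(2E) + 6·(27 + x) = 12, i.e. 162 + 6x − (162 + 5x) = 12.
Collecting terms: x = 12.
Then 2E = 162 + 5·12 = 222, so E = 111, V = 2E/3 = 74, F = 27 + 12 = 39.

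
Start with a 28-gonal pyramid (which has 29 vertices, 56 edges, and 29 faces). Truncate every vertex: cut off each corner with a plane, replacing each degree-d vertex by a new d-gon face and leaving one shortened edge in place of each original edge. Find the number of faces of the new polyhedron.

58

Truncation replaces each original edge-end by a new vertex, so V′ = 2E = 112.
Each original edge survives, and each old vertex of degree d contributes d new edges; summing degrees gives Σd = 2E, so E′ = E + 2E = 3E = 168.
Each original face survives and each original vertex becomes one new face: F′ = F + V = 58.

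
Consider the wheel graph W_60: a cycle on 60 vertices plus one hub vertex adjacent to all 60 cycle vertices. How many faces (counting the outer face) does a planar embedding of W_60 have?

61

W_60 has V = 60 + 1 = 61 vertices and E = 2·60 = 120 edges.
By Euler's formula F = 2 − V + E = 2 − 61 + 120 = 61.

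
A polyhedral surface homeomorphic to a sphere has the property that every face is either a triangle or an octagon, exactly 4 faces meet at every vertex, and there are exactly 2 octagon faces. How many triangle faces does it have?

Let x be the number of triangles; then F = 2 + x.
Edge–face incidences: 2E = 8·2 + 3·x = 16 + 3x.
Every vertex has degree 4, so 4V = 2E.
Euler: V − E + F = 2 ⇒ (2E)/4 − E + (2 + x) = 2.
Multiply by 8: 2·(2E) − 4·(2E) + 8·(2 + x) = 16, i.e. 16 + 8x − 2·(16 + 3x) = 16.
Collecting terms: 2x − 16 = 16, so 2x = 32, so x = 16.
Then 2E = 16 + 3·16 = 64, so E = 32, V = 2E/4 = 16, F = 2 + 16 = 18.

16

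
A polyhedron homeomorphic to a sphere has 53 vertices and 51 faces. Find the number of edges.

102

Here V − E + F = 2.
E = V + F − (2) = 53 + 51 − (2) = 102.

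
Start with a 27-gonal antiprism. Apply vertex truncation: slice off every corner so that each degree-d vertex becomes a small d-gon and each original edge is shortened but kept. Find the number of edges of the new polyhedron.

324

The base solid has V = 54, E = 108, F = 56.
Truncation replaces each original edge-end by a new vertex, so V′ = 2E = 216.
Each original edge survives, and each old vertex of degree d contributes d new edges; summing degrees gives Σd = 2E, so E′ = E + 2E = 3E = 324.
Each original face survives and each original vertex becomes one new face: F′ = F + V = 110.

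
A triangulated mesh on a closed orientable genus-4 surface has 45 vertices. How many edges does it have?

χ = 2 − 2·4 = -6, and every face is a triangle so 3F = 2E.
V − E + F = -6 with E = 3F/2 gives 45 − (3/2 − 1)·F = -6, so F = 102 and E = 153.

153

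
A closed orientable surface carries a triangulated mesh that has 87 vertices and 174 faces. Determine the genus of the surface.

1

Every face is a triangle, so 2E = 3·174 = 522, giving E = 261.
χ = V − E + F = 87 − 261 + 174 = 0.
For a closed orientable surface χ = 2 − 2g, so g = (2 − (0))/2 = 1.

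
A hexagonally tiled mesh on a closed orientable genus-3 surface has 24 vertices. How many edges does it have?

42

χ = 2 − 2·3 = -4, and every face is a hexagon so 6F = 2E.
V − E + F = -4 with E = 6F/2 gives 24 − (6/2 − 1)·F = -4, so F = 14 and E = 42.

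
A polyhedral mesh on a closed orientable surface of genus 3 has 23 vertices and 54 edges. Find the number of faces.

For a closed orientable surface of genus 3, χ = 2 − 2·3 = -4.
F = -4 − V + E = -4 − 23 + 54 = 27.

27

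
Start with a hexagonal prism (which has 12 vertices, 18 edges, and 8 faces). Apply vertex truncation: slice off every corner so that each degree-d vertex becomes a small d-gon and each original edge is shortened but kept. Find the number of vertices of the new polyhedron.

Truncation replaces each original edge-end by a new vertex, so V′ = 2E = 36.
Each original edge survives, and each old vertex of degree d contributes d new edges; summing degrees gives Σd = 2E, so E′ = E + 2E = 3E = 54.
Each original face survives and each original vertex becomes one new face: F′ = F + V = 20.

36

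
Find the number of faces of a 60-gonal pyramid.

A pyramid on an n-gon base has one n-gon and n triangles: V = 60 + 1 = 61, E = 2·60 = 120, F = 60 + 1 = 61.
Check: V − E + F = 61 − 120 + 61 = 2.

61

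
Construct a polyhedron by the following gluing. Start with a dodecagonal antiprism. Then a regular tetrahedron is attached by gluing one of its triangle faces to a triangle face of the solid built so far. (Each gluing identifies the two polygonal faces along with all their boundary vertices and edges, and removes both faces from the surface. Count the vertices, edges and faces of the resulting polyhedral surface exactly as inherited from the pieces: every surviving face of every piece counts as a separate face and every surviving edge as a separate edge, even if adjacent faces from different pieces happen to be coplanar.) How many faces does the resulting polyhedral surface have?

A dodecagonal antiprism: V=24, E=48, F=26.
Attach a regular tetrahedron (V=4, E=6, F=4) along a 3-gon: merge 3 vertices and 3 edges, delete both glued faces → V=25, E=51, F=28.
Check: V − E + F = 25 − 51 + 28 = 2.

28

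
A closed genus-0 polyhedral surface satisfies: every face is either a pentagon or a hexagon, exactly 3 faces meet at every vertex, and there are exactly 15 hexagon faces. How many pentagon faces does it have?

12

Let x be the number of pentagons; then F = 15 + x.
Edge–face incidences: 2E = 6·15 + 5·x = 90 + 5x.
Every vertex has degree 3, so 3V = 2E.
Euler: V − E + F = 2 ⇒ (2E)/3 − E + (15 + x) = 2.
Multiply by 6: 2·(2E) − 3·(2E) + 6·(15 + x) = 12, i.e. 90 + 6x − (90 + 5x) = 12.
Collecting terms: x = 12.
Then 2E = 90 + 5·12 = 150, so E = 75, V = 2E/3 = 50, F = 15 + 12 = 27.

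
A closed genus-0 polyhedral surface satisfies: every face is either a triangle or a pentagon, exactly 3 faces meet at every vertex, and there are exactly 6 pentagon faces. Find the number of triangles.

Let x be the number of triangles; then F = 6 + x.
Edge–face incidences: 2E = 5·6 + 3·x = 30 + 3x.
Every vertex has degree 3, so 3V = 2E.
Euler: V − E + F = 2 ⇒ (2E)/3 − E + (6 + x) = 2.
Multiply by 6: 2·(2E) − 3·(2E) + 6·(6 + x) = 12, i.e. 36 + 6x − (30 + 3x) = 12.
Collecting terms: 3x + 6 = 12, so 3x = 6, so x = 2.
Then 2E = 30 + 3·2 = 36, so E = 18, V = 2E/3 = 12, F = 6 + 2 = 8.

2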